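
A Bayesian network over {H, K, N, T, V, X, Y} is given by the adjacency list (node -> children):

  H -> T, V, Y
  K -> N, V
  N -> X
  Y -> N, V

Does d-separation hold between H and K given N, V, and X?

No — H and K are not d-separated given {N, V, X}.

There are 4 undirected paths between H and K; checking each against the conditioning set {N, V, X}:
Path 1: H → V ← K
  V is a collider and V is conditioned on, which opens it — no node blocks this path, so it is active.
Path 2: H → V ← Y → N ← K
  V is a collider and V is conditioned on, which opens it; Y is a fork and Y is not conditioned on; N is a collider and N is conditioned on, which opens it — no node blocks this path, so it is active.
Path 3: H → Y → N ← K
  Y is a chain and Y is not conditioned on; N is a collider and N is conditioned on, which opens it — no node blocks this path, so it is active.
Path 4: H → Y → V ← K
  Y is a chain and Y is not conditioned on; V is a collider and V is conditioned on, which opens it — no node blocks this path, so it is active.
Since the path H → V ← K is active, H and K are not d-separated given {N, V, X}.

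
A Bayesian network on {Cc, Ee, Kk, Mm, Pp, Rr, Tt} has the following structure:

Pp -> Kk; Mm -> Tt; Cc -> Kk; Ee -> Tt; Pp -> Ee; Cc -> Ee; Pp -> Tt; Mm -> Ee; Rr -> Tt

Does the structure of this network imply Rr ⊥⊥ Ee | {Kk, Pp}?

Yes

There are 4 undirected paths between Rr and Ee; checking each against the conditioning set {Kk, Pp}:
Path 1: Rr → Tt ← Pp → Kk ← Cc → Ee
  Tt is a collider here and neither Tt nor any of its descendants is conditioned on, so the collider stays closed — the path is blocked at Tt.
Path 2: Rr → Tt ← Pp → Ee
  Tt is a collider here and neither Tt nor any of its descendants is conditioned on, so the collider stays closed — the path is blocked at Tt.
Path 3: Rr → Tt ← Mm → Ee
  Tt is a collider here and neither Tt nor any of its descendants is conditioned on, so the collider stays closed — the path is blocked at Tt.
Path 4: Rr → Tt ← Ee
  Tt is a collider here and neither Tt nor any of its descendants is conditioned on, so the collider stays closed — the path is blocked at Tt.
All paths are blocked; Rr ⊥ Ee | {Kk, Pp} holds.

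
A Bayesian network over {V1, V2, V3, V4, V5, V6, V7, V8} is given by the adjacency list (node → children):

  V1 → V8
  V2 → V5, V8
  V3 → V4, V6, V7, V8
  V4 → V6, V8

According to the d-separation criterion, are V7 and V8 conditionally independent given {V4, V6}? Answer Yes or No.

We examine all 3 paths between V7 and V8:
Path 1: V7 ← V3 → V4 → V8
  V4 is a chain here and V4 is conditioned on, so the path is blocked at V4.
Path 2: V7 ← V3 → V8
  V3 is a fork and V3 is not conditioned on — no node blocks this path, so it is active.
Path 3: V7 ← V3 → V6 ← V4 → V8
  V4 is a fork here and V4 is conditioned on, so the path is blocked at V4.
Since the path V7 ← V3 → V8 is active, V7 and V8 are not d-separated given {V4, V6}.

No — V7 and V8 are not d-separated given {V4, V6}.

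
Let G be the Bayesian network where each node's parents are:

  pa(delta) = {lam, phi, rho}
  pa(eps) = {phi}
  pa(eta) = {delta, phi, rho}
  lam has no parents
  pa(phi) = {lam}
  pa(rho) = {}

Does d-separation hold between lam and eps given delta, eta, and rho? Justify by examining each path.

No

Enumerating the 4 paths from lam to eps and testing each for blocking by {delta, eta, rho}:
Path 1: lam → delta → eta ← phi → eps
  delta is a chain here and delta is conditioned on, so the path is blocked at delta.
Path 2: lam → delta ← rho → eta ← phi → eps
  rho is a fork here and rho is conditioned on, so the path is blocked at rho.
Path 3: lam → delta ← phi → eps
  delta is a collider and delta is conditioned on, which opens it; phi is a fork and phi is not conditioned on — no node blocks this path, so it is active.
Path 4: lam → phi → eps
  phi is a chain and phi is not conditioned on — no node blocks this path, so it is active.
Because an active path exists, lam and eps are not d-separated.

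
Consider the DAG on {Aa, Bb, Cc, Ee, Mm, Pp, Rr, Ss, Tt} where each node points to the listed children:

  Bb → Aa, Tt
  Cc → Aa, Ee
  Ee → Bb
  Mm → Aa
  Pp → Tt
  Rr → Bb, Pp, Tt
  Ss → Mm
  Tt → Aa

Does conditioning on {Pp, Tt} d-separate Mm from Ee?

We examine all 5 paths between Mm and Ee:
  1. Mm → Aa ← Tt ← Pp ← Rr → Bb ← Ee — Aa:collider[blocks]; Tt:chain[blocks]; Pp:chain[blocks]; Rr:fork[open]; Bb:collider[open] ⇒ blocked
  2. Mm → Aa ← Tt ← Bb ← Ee — Aa:collider[blocks]; Tt:chain[blocks]; Bb:chain[open] ⇒ blocked
  3. Mm → Aa ← Tt ← Rr → Bb ← Ee — Aa:collider[blocks]; Tt:chain[blocks]; Rr:fork[open]; Bb:collider[open] ⇒ blocked
  4. Mm → Aa ← Cc → Ee — Aa:collider[blocks]; Cc:fork[open] ⇒ blocked
  5. Mm → Aa ← Bb ← Ee — Aa:collider[blocks]; Bb:chain[open] ⇒ blocked
Every path is blocked, so Mm and Ee are d-separated given {Pp, Tt}.

Yes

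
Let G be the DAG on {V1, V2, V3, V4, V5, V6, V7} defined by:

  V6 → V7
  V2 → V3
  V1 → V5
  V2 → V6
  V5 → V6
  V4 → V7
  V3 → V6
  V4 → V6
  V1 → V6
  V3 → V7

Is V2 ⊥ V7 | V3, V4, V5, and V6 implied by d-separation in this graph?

6 paths connect V2 and V7; each must be blocked for d-separation to hold:
  1. V2 → V6 ← V3 → V7 — V6:collider[open]; V3:fork[blocks] ⇒ blocked
  2. V2 → V6 ← V4 → V7 — V6:collider[open]; V4:fork[blocks] ⇒ blocked
  3. V2 → V6 → V7 — V6:chain[blocks] ⇒ blocked
  4. V2 → V3 → V6 ← V4 → V7 — V3:chain[blocks]; V6:collider[open]; V4:fork[blocks] ⇒ blocked
  5. V2 → V3 → V6 → V7 — V3:chain[blocks]; V6:chain[blocks] ⇒ blocked
  6. V2 → V3 → V7 — V3:chain[blocks] ⇒ blocked
Since every path is blocked, d-separation holds.

Yes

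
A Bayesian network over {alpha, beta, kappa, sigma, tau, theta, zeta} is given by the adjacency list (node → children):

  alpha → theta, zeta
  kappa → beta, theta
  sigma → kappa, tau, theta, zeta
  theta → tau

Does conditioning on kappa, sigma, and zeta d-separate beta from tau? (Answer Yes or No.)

We examine all 6 paths between beta and tau:
Path 1: beta ← kappa ← sigma → tau
  kappa is a chain here and kappa is conditioned on, so the path is blocked at kappa.
Path 2: beta ← kappa ← sigma → theta → tau
  kappa is a chain here and kappa is conditioned on, so the path is blocked at kappa.
Path 3: beta ← kappa ← sigma → zeta ← alpha → theta → tau
  kappa is a chain here and kappa is conditioned on, so the path is blocked at kappa.
Path 4: beta ← kappa → theta → tau
  kappa is a fork here and kappa is conditioned on, so the path is blocked at kappa.
Path 5: beta ← kappa → theta ← sigma → tau
  kappa is a fork here and kappa is conditioned on, so the path is blocked at kappa.
Path 6: beta ← kappa → theta ← alpha → zeta ← sigma → tau
  kappa is a fork here and kappa is conditioned on, so the path is blocked at kappa.
All paths are blocked; beta ⊥ tau | {kappa, sigma, zeta} holds.

Yes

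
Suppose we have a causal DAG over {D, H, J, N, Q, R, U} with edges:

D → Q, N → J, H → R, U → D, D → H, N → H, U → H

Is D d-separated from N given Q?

2 paths connect D and N; each must be blocked for d-separation to hold:
  1. D ← U → H ← N — U:fork[open]; H:collider[blocks] ⇒ blocked
  2. D → H ← N — H:collider[blocks] ⇒ blocked
All paths are blocked; D ⊥ N | {Q} holds.

Yes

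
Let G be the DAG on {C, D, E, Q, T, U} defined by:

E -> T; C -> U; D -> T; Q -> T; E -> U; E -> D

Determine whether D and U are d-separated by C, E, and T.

Yes

We examine all 2 paths between D and U:
Path 1: D ← E → U
  E is a fork here and E is conditioned on, so the path is blocked at E.
Path 2: D → T ← E → U
  E is a fork here and E is conditioned on, so the path is blocked at E.
Since every path is blocked, d-separation holds.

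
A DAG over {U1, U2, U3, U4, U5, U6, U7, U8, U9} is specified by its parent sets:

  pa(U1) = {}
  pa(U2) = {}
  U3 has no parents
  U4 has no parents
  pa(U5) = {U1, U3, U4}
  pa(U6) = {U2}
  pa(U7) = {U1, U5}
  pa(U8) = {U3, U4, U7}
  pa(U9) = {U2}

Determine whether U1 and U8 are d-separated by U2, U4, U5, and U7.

6 paths connect U1 and U8; each must be blocked for d-separation to hold:
Path 1: U1 → U7 ← U5 ← U3 → U8
  U5 is a chain here and U5 is conditioned on, so the path is blocked at U5.
Path 2: U1 → U7 ← U5 ← U4 → U8
  U5 is a chain here and U5 is conditioned on, so the path is blocked at U5.
Path 3: U1 → U7 → U8
  U7 is a chain here and U7 is conditioned on, so the path is blocked at U7.
Path 4: U1 → U5 → U7 → U8
  U5 is a chain here and U5 is conditioned on, so the path is blocked at U5.
Path 5: U1 → U5 ← U3 → U8
  U5 is a collider and U5 is conditioned on, which opens it; U3 is a fork and U3 is not conditioned on — no node blocks this path, so it is active.
Path 6: U1 → U5 ← U4 → U8
  U4 is a fork here and U4 is conditioned on, so the path is blocked at U4.
Because an active path exists, U1 and U8 are not d-separated.

No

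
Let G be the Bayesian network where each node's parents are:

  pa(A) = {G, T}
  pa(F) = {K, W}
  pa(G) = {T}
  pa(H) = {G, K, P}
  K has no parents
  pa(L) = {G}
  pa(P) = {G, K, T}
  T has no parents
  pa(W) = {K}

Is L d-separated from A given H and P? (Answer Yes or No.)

There are 5 undirected paths between L and A; checking each against the conditioning set {H, P}:
Path 1: L ← G → A
  G is a fork and G is not conditioned on — no node blocks this path, so it is active.
Path 2: L ← G ← T → A
  G is a chain and G is not conditioned on; T is a fork and T is not conditioned on — no node blocks this path, so it is active.
Path 3: L ← G → H ← P ← T → A
  P is a chain here and P is conditioned on, so the path is blocked at P.
Path 4: L ← G → H ← K → P ← T → A
  G is a fork and G is not conditioned on; H is a collider and H is conditioned on, which opens it; K is a fork and K is not conditioned on; P is a collider and P is conditioned on, which opens it; T is a fork and T is not conditioned on — no node blocks this path, so it is active.
Path 5: L ← G → P ← T → A
  G is a fork and G is not conditioned on; P is a collider and P is conditioned on, which opens it; T is a fork and T is not conditioned on — no node blocks this path, so it is active.
At least one path is unblocked, so d-separation fails.

No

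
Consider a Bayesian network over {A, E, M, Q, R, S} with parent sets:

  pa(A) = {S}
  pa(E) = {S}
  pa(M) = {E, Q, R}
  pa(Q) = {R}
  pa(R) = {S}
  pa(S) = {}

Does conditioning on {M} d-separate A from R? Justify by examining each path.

No — A and R are not d-separated given {M}.

Enumerating the 3 paths from A to R and testing each for blocking by {M}:
Path 1: A ← S → E → M ← R
  S is a fork and S is not conditioned on; E is a chain and E is not conditioned on; M is a collider and M is conditioned on, which opens it — no node blocks this path, so it is active.
Path 2: A ← S → E → M ← Q ← R
  S is a fork and S is not conditioned on; E is a chain and E is not conditioned on; M is a collider and M is conditioned on, which opens it; Q is a chain and Q is not conditioned on — no node blocks this path, so it is active.
Path 3: A ← S → R
  S is a fork and S is not conditioned on — no node blocks this path, so it is active.
At least one path is unblocked, so d-separation fails.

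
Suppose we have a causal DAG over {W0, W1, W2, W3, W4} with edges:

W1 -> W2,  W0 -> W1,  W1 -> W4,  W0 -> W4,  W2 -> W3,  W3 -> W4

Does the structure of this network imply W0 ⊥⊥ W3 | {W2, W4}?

There are 4 undirected paths between W0 and W3; checking each against the conditioning set {W2, W4}:
  1. W0 → W4 ← W3 — W4:collider[open] ⇒ active
  2. W0 → W4 ← W1 → W2 → W3 — W4:collider[open]; W1:fork[open]; W2:chain[blocks] ⇒ blocked
  3. W0 → W1 → W4 ← W3 — W1:chain[open]; W4:collider[open] ⇒ active
  4. W0 → W1 → W2 → W3 — W1:chain[open]; W2:chain[blocks] ⇒ blocked
At least one path is unblocked, so d-separation fails.

No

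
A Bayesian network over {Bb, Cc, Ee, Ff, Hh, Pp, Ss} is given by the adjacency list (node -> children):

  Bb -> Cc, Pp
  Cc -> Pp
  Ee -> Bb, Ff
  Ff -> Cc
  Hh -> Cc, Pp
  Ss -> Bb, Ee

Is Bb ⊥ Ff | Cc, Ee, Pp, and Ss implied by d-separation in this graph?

No

We examine all 5 paths between Bb and Ff:
Path 1: Bb ← Ss → Ee → Ff
  Ss is a fork here and Ss is conditioned on, so the path is blocked at Ss.
Path 2: Bb → Pp ← Hh → Cc ← Ff
  Pp is a collider and Pp is conditioned on, which opens it; Hh is a fork and Hh is not conditioned on; Cc is a collider and Cc is conditioned on, which opens it — no node blocks this path, so it is active.
Path 3: Bb → Pp ← Cc ← Ff
  Cc is a chain here and Cc is conditioned on, so the path is blocked at Cc.
Path 4: Bb ← Ee → Ff
  Ee is a fork here and Ee is conditioned on, so the path is blocked at Ee.
Path 5: Bb → Cc ← Ff
  Cc is a collider and Cc is conditioned on, which opens it — no node blocks this path, so it is active.
At least one path is unblocked, so d-separation fails.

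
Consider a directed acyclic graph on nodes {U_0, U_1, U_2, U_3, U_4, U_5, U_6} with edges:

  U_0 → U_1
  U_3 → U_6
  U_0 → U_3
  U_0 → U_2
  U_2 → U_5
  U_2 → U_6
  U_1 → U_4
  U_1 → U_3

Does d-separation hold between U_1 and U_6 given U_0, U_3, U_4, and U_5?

Enumerating the 4 paths from U_1 to U_6 and testing each for blocking by {U_0, U_3, U_4, U_5}:
Path 1: U_1 ← U_0 → U_3 → U_6
  U_0 is a fork here and U_0 is conditioned on, so the path is blocked at U_0.
Path 2: U_1 ← U_0 → U_2 → U_6
  U_0 is a fork here and U_0 is conditioned on, so the path is blocked at U_0.
Path 3: U_1 → U_3 ← U_0 → U_2 → U_6
  U_0 is a fork here and U_0 is conditioned on, so the path is blocked at U_0.
Path 4: U_1 → U_3 → U_6
  U_3 is a chain here and U_3 is conditioned on, so the path is blocked at U_3.
All paths are blocked; U_1 ⊥ U_6 | {U_0, U_3, U_4, U_5} holds.

Yes — U_1 and U_6 are d-separated given {U_0, U_3, U_4, U_5}.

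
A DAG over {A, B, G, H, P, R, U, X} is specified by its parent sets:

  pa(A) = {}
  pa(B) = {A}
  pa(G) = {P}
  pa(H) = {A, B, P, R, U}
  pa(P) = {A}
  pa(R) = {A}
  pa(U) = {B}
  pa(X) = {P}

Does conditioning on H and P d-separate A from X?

Yes

5 paths connect A and X; each must be blocked for d-separation to hold:
Path 1: A → P → X
  P is a chain here and P is conditioned on, so the path is blocked at P.
Path 2: A → B → H ← P → X
  P is a fork here and P is conditioned on, so the path is blocked at P.
Path 3: A → B → U → H ← P → X
  P is a fork here and P is conditioned on, so the path is blocked at P.
Path 4: A → H ← P → X
  P is a fork here and P is conditioned on, so the path is blocked at P.
Path 5: A → R → H ← P → X
  P is a fork here and P is conditioned on, so the path is blocked at P.
All paths are blocked; A ⊥ X | {H, P} holds.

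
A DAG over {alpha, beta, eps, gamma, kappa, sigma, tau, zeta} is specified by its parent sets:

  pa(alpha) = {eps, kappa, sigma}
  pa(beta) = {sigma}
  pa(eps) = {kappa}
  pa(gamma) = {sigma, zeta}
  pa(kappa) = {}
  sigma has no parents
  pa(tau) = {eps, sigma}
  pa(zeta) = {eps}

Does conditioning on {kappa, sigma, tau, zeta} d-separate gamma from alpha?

Yes

We examine all 6 paths between gamma and alpha:
  1. gamma ← zeta ← eps → tau ← sigma → alpha — zeta:chain[blocks]; eps:fork[open]; tau:collider[open]; sigma:fork[blocks] ⇒ blocked
  2. gamma ← zeta ← eps ← kappa → alpha — zeta:chain[blocks]; eps:chain[open]; kappa:fork[blocks] ⇒ blocked
  3. gamma ← zeta ← eps → alpha — zeta:chain[blocks]; eps:fork[open] ⇒ blocked
  4. gamma ← sigma → tau ← eps ← kappa → alpha — sigma:fork[blocks]; tau:collider[open]; eps:chain[open]; kappa:fork[blocks] ⇒ blocked
  5. gamma ← sigma → tau ← eps → alpha — sigma:fork[blocks]; tau:collider[open]; eps:fork[open] ⇒ blocked
  6. gamma ← sigma → alpha — sigma:fork[blocks] ⇒ blocked
All paths are blocked; gamma ⊥ alpha | {kappa, sigma, tau, zeta} holds.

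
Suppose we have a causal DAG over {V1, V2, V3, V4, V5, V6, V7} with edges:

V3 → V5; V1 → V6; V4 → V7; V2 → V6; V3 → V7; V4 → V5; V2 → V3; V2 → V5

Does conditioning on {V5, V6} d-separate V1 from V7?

No

4 paths connect V1 and V7; each must be blocked for d-separation to hold:
  1. V1 → V6 ← V2 → V3 → V7 — V6:collider[open]; V2:fork[open]; V3:chain[open] ⇒ active
  2. V1 → V6 ← V2 → V3 → V5 ← V4 → V7 — V6:collider[open]; V2:fork[open]; V3:chain[open]; V5:collider[open]; V4:fork[open] ⇒ active
  3. V1 → V6 ← V2 → V5 ← V4 → V7 — V6:collider[open]; V2:fork[open]; V5:collider[open]; V4:fork[open] ⇒ active
  4. V1 → V6 ← V2 → V5 ← V3 → V7 — V6:collider[open]; V2:fork[open]; V5:collider[open]; V3:fork[open] ⇒ active
Because an active path exists, V1 and V7 are not d-separated.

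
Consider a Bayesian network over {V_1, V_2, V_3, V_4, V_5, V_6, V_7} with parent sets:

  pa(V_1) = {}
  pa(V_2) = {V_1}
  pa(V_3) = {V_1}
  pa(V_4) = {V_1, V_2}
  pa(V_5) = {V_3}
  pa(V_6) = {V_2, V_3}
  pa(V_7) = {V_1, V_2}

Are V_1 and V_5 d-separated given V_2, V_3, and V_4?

There are 4 undirected paths between V_1 and V_5; checking each against the conditioning set {V_2, V_3, V_4}:
Path 1: V_1 → V_3 → V_5
  V_3 is a chain here and V_3 is conditioned on, so the path is blocked at V_3.
Path 2: V_1 → V_7 ← V_2 → V_6 ← V_3 → V_5
  V_7 is a collider here and neither V_7 nor any of its descendants is conditioned on, so the collider stays closed — the path is blocked at V_7.
Path 3: V_1 → V_4 ← V_2 → V_6 ← V_3 → V_5
  V_2 is a fork here and V_2 is conditioned on, so the path is blocked at V_2.
Path 4: V_1 → V_2 → V_6 ← V_3 → V_5
  V_2 is a chain here and V_2 is conditioned on, so the path is blocked at V_2.
All paths are blocked; V_1 ⊥ V_5 | {V_2, V_3, V_4} holds.

Yes — V_1 and V_5 are d-separated given {V_2, V_3, V_4}.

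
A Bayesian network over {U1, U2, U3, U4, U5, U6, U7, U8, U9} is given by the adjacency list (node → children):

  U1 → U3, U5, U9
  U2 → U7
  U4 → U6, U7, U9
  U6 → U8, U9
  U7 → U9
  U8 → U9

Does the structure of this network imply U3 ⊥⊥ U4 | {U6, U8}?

Yes

We examine all 4 paths between U3 and U4:
Path 1: U3 ← U1 → U9 ← U7 ← U4
  U9 is a collider here and neither U9 nor any of its descendants is conditioned on, so the collider stays closed — the path is blocked at U9.
Path 2: U3 ← U1 → U9 ← U6 ← U4
  U9 is a collider here and neither U9 nor any of its descendants is conditioned on, so the collider stays closed — the path is blocked at U9.
Path 3: U3 ← U1 → U9 ← U8 ← U6 ← U4
  U9 is a collider here and neither U9 nor any of its descendants is conditioned on, so the collider stays closed — the path is blocked at U9.
Path 4: U3 ← U1 → U9 ← U4
  U9 is a collider here and neither U9 nor any of its descendants is conditioned on, so the collider stays closed — the path is blocked at U9.
Every path is blocked, so U3 and U4 are d-separated given {U6, U8}.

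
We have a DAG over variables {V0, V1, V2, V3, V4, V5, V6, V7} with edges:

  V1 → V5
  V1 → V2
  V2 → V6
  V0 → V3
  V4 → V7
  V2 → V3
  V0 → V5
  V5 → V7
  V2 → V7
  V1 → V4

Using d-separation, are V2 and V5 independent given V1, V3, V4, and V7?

We examine all 5 paths between V2 and V5:
  1. V2 → V7 ← V4 ← V1 → V5 — V7:collider[open]; V4:chain[blocks]; V1:fork[blocks] ⇒ blocked
  2. V2 → V7 ← V5 — V7:collider[open] ⇒ active
  3. V2 → V3 ← V0 → V5 — V3:collider[open]; V0:fork[open] ⇒ active
  4. V2 ← V1 → V4 → V7 ← V5 — V1:fork[blocks]; V4:chain[blocks]; V7:collider[open] ⇒ blocked
  5. V2 ← V1 → V5 — V1:fork[blocks] ⇒ blocked
Since the path V2 → V7 ← V5 is active, V2 and V5 are not d-separated given {V1, V3, V4, V7}.

No — V2 and V5 are not d-separated given {V1, V3, V4, V7}.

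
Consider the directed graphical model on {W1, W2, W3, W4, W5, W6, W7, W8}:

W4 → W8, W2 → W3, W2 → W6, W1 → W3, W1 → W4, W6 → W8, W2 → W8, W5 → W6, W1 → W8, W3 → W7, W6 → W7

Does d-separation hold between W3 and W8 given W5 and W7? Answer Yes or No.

We examine all 6 paths between W3 and W8:
Path 1: W3 → W7 ← W6 → W8
  W7 is a collider and W7 is conditioned on, which opens it; W6 is a fork and W6 is not conditioned on — no node blocks this path, so it is active.
Path 2: W3 → W7 ← W6 ← W2 → W8
  W7 is a collider and W7 is conditioned on, which opens it; W6 is a chain and W6 is not conditioned on; W2 is a fork and W2 is not conditioned on — no node blocks this path, so it is active.
Path 3: W3 ← W2 → W8
  W2 is a fork and W2 is not conditioned on — no node blocks this path, so it is active.
Path 4: W3 ← W2 → W6 → W8
  W2 is a fork and W2 is not conditioned on; W6 is a chain and W6 is not conditioned on — no node blocks this path, so it is active.
Path 5: W3 ← W1 → W8
  W1 is a fork and W1 is not conditioned on — no node blocks this path, so it is active.
Path 6: W3 ← W1 → W4 → W8
  W1 is a fork and W1 is not conditioned on; W4 is a chain and W4 is not conditioned on — no node blocks this path, so it is active.
At least one path is unblocked, so d-separation fails.

No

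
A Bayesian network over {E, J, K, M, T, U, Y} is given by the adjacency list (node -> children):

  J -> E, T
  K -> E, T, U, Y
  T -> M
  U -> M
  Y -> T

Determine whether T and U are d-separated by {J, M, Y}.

No — T and U are not d-separated given {J, M, Y}.

Enumerating the 4 paths from T to U and testing each for blocking by {J, M, Y}:
  1. T ← Y ← K → U — Y:chain[blocks]; K:fork[open] ⇒ blocked
  2. T ← J → E ← K → U — J:fork[blocks]; E:collider[blocks]; K:fork[open] ⇒ blocked
  3. T ← K → U — K:fork[open] ⇒ active
  4. T → M ← U — M:collider[open] ⇒ active
Since the path T ← K → U is active, T and U are not d-separated given {J, M, Y}.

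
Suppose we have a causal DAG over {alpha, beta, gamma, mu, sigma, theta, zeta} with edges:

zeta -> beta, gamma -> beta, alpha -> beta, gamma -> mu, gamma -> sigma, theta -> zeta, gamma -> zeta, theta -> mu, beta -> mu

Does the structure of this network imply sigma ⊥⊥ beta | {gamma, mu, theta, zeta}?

Enumerating the 5 paths from sigma to beta and testing each for blocking by {gamma, mu, theta, zeta}:
Path 1: sigma ← gamma → zeta ← theta → mu ← beta
  gamma is a fork here and gamma is conditioned on, so the path is blocked at gamma.
Path 2: sigma ← gamma → zeta → beta
  gamma is a fork here and gamma is conditioned on, so the path is blocked at gamma.
Path 3: sigma ← gamma → mu ← theta → zeta → beta
  gamma is a fork here and gamma is conditioned on, so the path is blocked at gamma.
Path 4: sigma ← gamma → mu ← beta
  gamma is a fork here and gamma is conditioned on, so the path is blocked at gamma.
Path 5: sigma ← gamma → beta
  gamma is a fork here and gamma is conditioned on, so the path is blocked at gamma.
Since every path is blocked, d-separation holds.

Yes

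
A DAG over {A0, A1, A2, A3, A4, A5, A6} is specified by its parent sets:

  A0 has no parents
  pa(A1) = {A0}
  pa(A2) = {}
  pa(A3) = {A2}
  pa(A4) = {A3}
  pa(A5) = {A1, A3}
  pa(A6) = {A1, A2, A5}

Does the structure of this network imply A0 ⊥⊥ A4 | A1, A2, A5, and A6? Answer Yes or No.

Yes

Enumerating the 4 paths from A0 to A4 and testing each for blocking by {A1, A2, A5, A6}:
  1. A0 → A1 → A5 ← A3 → A4 — A1:chain[blocks]; A5:collider[open]; A3:fork[open] ⇒ blocked
  2. A0 → A1 → A5 → A6 ← A2 → A3 → A4 — A1:chain[blocks]; A5:chain[blocks]; A6:collider[open]; A2:fork[blocks]; A3:chain[open] ⇒ blocked
  3. A0 → A1 → A6 ← A5 ← A3 → A4 — A1:chain[blocks]; A6:collider[open]; A5:chain[blocks]; A3:fork[open] ⇒ blocked
  4. A0 → A1 → A6 ← A2 → A3 → A4 — A1:chain[blocks]; A6:collider[open]; A2:fork[blocks]; A3:chain[open] ⇒ blocked
Every path is blocked, so A0 and A4 are d-separated given {A1, A2, A5, A6}.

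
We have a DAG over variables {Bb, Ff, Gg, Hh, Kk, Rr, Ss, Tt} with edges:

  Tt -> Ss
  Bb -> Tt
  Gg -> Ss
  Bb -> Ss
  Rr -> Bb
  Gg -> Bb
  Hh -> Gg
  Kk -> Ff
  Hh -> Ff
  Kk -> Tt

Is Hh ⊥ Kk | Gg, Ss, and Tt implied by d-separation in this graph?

We examine all 5 paths between Hh and Kk:
Path 1: Hh → Ff ← Kk
  Ff is a collider here and neither Ff nor any of its descendants is conditioned on, so the collider stays closed — the path is blocked at Ff.
Path 2: Hh → Gg → Ss ← Tt ← Kk
  Gg is a chain here and Gg is conditioned on, so the path is blocked at Gg.
Path 3: Hh → Gg → Ss ← Bb → Tt ← Kk
  Gg is a chain here and Gg is conditioned on, so the path is blocked at Gg.
Path 4: Hh → Gg → Bb → Tt ← Kk
  Gg is a chain here and Gg is conditioned on, so the path is blocked at Gg.
Path 5: Hh → Gg → Bb → Ss ← Tt ← Kk
  Gg is a chain here and Gg is conditioned on, so the path is blocked at Gg.
Every path is blocked, so Hh and Kk are d-separated given {Gg, Ss, Tt}.

Yes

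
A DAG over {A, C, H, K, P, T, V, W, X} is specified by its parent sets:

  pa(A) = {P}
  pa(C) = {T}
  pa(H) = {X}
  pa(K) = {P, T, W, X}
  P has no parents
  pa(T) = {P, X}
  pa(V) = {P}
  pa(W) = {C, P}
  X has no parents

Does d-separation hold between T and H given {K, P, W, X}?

Yes

6 paths connect T and H; each must be blocked for d-separation to hold:
Path 1: T ← P → K ← X → H
  P is a fork here and P is conditioned on, so the path is blocked at P.
Path 2: T ← P → W → K ← X → H
  P is a fork here and P is conditioned on, so the path is blocked at P.
Path 3: T → C → W ← P → K ← X → H
  P is a fork here and P is conditioned on, so the path is blocked at P.
Path 4: T → C → W → K ← X → H
  W is a chain here and W is conditioned on, so the path is blocked at W.
Path 5: T ← X → H
  X is a fork here and X is conditioned on, so the path is blocked at X.
Path 6: T → K ← X → H
  X is a fork here and X is conditioned on, so the path is blocked at X.
Since every path is blocked, d-separation holds.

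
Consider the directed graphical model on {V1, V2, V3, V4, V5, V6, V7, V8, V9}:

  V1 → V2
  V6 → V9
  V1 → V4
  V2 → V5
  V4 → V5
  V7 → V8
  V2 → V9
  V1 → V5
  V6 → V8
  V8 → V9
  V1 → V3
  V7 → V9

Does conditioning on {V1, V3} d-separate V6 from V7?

Enumerating the 4 paths from V6 to V7 and testing each for blocking by {V1, V3}:
Path 1: V6 → V9 ← V7
  V9 is a collider here and neither V9 nor any of its descendants is conditioned on, so the collider stays closed — the path is blocked at V9.
Path 2: V6 → V9 ← V8 ← V7
  V9 is a collider here and neither V9 nor any of its descendants is conditioned on, so the collider stays closed — the path is blocked at V9.
Path 3: V6 → V8 → V9 ← V7
  V9 is a collider here and neither V9 nor any of its descendants is conditioned on, so the collider stays closed — the path is blocked at V9.
Path 4: V6 → V8 ← V7
  V8 is a collider here and neither V8 nor any of its descendants is conditioned on, so the collider stays closed — the path is blocked at V8.
Every path is blocked, so V6 and V7 are d-separated given {V1, V3}.

Yes — V6 and V7 are d-separated given {V1, V3}.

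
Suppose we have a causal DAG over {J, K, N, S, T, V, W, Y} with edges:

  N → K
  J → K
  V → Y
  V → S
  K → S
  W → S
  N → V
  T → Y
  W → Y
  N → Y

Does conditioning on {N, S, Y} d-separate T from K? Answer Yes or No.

No

6 paths connect T and K; each must be blocked for d-separation to hold:
Path 1: T → Y ← W → S ← K
  Y is a collider and Y is conditioned on, which opens it; W is a fork and W is not conditioned on; S is a collider and S is conditioned on, which opens it — no node blocks this path, so it is active.
Path 2: T → Y ← W → S ← V ← N → K
  N is a fork here and N is conditioned on, so the path is blocked at N.
Path 3: T → Y ← N → K
  N is a fork here and N is conditioned on, so the path is blocked at N.
Path 4: T → Y ← N → V → S ← K
  N is a fork here and N is conditioned on, so the path is blocked at N.
Path 5: T → Y ← V → S ← K
  Y is a collider and Y is conditioned on, which opens it; V is a fork and V is not conditioned on; S is a collider and S is conditioned on, which opens it — no node blocks this path, so it is active.
Path 6: T → Y ← V ← N → K
  N is a fork here and N is conditioned on, so the path is blocked at N.
Because an active path exists, T and K are not d-separated.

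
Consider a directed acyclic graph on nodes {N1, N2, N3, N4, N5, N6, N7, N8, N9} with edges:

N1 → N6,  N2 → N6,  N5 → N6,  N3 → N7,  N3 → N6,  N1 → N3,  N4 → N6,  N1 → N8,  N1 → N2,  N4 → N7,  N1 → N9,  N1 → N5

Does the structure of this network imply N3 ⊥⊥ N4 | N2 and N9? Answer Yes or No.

Yes

Enumerating the 5 paths from N3 to N4 and testing each for blocking by {N2, N9}:
  1. N3 → N7 ← N4 — N7:collider[blocks] ⇒ blocked
  2. N3 ← N1 → N5 → N6 ← N4 — N1:fork[open]; N5:chain[open]; N6:collider[blocks] ⇒ blocked
  3. N3 ← N1 → N6 ← N4 — N1:fork[open]; N6:collider[blocks] ⇒ blocked
  4. N3 ← N1 → N2 → N6 ← N4 — N1:fork[open]; N2:chain[blocks]; N6:collider[blocks] ⇒ blocked
  5. N3 → N6 ← N4 — N6:collider[blocks] ⇒ blocked
Since every path is blocked, d-separation holds.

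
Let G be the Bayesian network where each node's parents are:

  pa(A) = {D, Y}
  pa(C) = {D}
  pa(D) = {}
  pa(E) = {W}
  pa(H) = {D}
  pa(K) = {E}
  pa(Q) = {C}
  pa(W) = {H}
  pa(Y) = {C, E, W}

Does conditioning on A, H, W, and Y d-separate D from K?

No

6 paths connect D and K; each must be blocked for d-separation to hold:
Path 1: D → C → Y ← W → E → K
  W is a fork here and W is conditioned on, so the path is blocked at W.
Path 2: D → C → Y ← E → K
  C is a chain and C is not conditioned on; Y is a collider and Y is conditioned on, which opens it; E is a fork and E is not conditioned on — no node blocks this path, so it is active.
Path 3: D → A ← Y ← W → E → K
  Y is a chain here and Y is conditioned on, so the path is blocked at Y.
Path 4: D → A ← Y ← E → K
  Y is a chain here and Y is conditioned on, so the path is blocked at Y.
Path 5: D → H → W → Y ← E → K
  H is a chain here and H is conditioned on, so the path is blocked at H.
Path 6: D → H → W → E → K
  H is a chain here and H is conditioned on, so the path is blocked at H.
At least one path is unblocked, so d-separation fails.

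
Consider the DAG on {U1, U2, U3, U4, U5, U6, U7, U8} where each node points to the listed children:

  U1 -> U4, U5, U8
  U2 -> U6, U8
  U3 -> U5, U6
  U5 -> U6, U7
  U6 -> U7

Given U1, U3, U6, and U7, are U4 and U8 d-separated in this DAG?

There are 4 undirected paths between U4 and U8; checking each against the conditioning set {U1, U3, U6, U7}:
Path 1: U4 ← U1 → U8
  U1 is a fork here and U1 is conditioned on, so the path is blocked at U1.
Path 2: U4 ← U1 → U5 → U7 ← U6 ← U2 → U8
  U1 is a fork here and U1 is conditioned on, so the path is blocked at U1.
Path 3: U4 ← U1 → U5 ← U3 → U6 ← U2 → U8
  U1 is a fork here and U1 is conditioned on, so the path is blocked at U1.
Path 4: U4 ← U1 → U5 → U6 ← U2 → U8
  U1 is a fork here and U1 is conditioned on, so the path is blocked at U1.
All paths are blocked; U4 ⊥ U8 | {U1, U3, U6, U7} holds.

Yes — U4 and U8 are d-separated given {U1, U3, U6, U7}.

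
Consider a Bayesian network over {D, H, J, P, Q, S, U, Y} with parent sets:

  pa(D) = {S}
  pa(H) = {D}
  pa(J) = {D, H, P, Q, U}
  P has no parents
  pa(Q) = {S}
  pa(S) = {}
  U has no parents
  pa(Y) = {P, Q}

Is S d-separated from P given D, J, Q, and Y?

There are 6 undirected paths between S and P; checking each against the conditioning set {D, J, Q, Y}:
Path 1: S → Q → Y ← P
  Q is a chain here and Q is conditioned on, so the path is blocked at Q.
Path 2: S → Q → J ← P
  Q is a chain here and Q is conditioned on, so the path is blocked at Q.
Path 3: S → D → H → J ← Q → Y ← P
  D is a chain here and D is conditioned on, so the path is blocked at D.
Path 4: S → D → H → J ← P
  D is a chain here and D is conditioned on, so the path is blocked at D.
Path 5: S → D → J ← Q → Y ← P
  D is a chain here and D is conditioned on, so the path is blocked at D.
Path 6: S → D → J ← P
  D is a chain here and D is conditioned on, so the path is blocked at D.
All paths are blocked; S ⊥ P | {D, J, Q, Y} holds.

Yes — S and P are d-separated given {D, J, Q, Y}.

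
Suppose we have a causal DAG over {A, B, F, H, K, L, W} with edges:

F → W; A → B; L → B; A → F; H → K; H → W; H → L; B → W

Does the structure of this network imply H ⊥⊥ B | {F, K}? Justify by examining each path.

Enumerating the 3 paths from H to B and testing each for blocking by {F, K}:
Path 1: H → W ← B
  W is a collider here and neither W nor any of its descendants is conditioned on, so the collider stays closed — the path is blocked at W.
Path 2: H → W ← F ← A → B
  W is a collider here and neither W nor any of its descendants is conditioned on, so the collider stays closed — the path is blocked at W.
Path 3: H → L → B
  L is a chain and L is not conditioned on — no node blocks this path, so it is active.
Since the path H → L → B is active, H and B are not d-separated given {F, K}.

No — H and B are not d-separated given {F, K}.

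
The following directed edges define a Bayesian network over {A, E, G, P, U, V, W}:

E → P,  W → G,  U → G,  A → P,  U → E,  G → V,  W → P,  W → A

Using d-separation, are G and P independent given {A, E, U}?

Enumerating the 3 paths from G to P and testing each for blocking by {A, E, U}:
Path 1: G ← W → P
  W is a fork and W is not conditioned on — no node blocks this path, so it is active.
Path 2: G ← W → A → P
  A is a chain here and A is conditioned on, so the path is blocked at A.
Path 3: G ← U → E → P
  U is a fork here and U is conditioned on, so the path is blocked at U.
At least one path is unblocked, so d-separation fails.

No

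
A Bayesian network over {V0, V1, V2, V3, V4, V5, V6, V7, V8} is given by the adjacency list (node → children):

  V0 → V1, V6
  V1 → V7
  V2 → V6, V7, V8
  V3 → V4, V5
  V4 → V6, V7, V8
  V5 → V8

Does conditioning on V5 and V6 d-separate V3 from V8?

No

We examine all 6 paths between V3 and V8:
  1. V3 → V5 → V8 — V5:chain[blocks] ⇒ blocked
  2. V3 → V4 → V6 ← V2 → V8 — V4:chain[open]; V6:collider[open]; V2:fork[open] ⇒ active
  3. V3 → V4 → V6 ← V0 → V1 → V7 ← V2 → V8 — V4:chain[open]; V6:collider[open]; V0:fork[open]; V1:chain[open]; V7:collider[blocks]; V2:fork[open] ⇒ blocked
  4. V3 → V4 → V8 — V4:chain[open] ⇒ active
  5. V3 → V4 → V7 ← V1 ← V0 → V6 ← V2 → V8 — V4:chain[open]; V7:collider[blocks]; V1:chain[open]; V0:fork[open]; V6:collider[open]; V2:fork[open] ⇒ blocked
  6. V3 → V4 → V7 ← V2 → V8 — V4:chain[open]; V7:collider[blocks]; V2:fork[open] ⇒ blocked
Because an active path exists, V3 and V8 are not d-separated.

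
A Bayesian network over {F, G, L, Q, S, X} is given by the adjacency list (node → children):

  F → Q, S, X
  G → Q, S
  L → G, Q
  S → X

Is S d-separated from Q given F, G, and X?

Yes

Enumerating the 4 paths from S to Q and testing each for blocking by {F, G, X}:
  1. S → X ← F → Q — X:collider[open]; F:fork[blocks] ⇒ blocked
  2. S ← G ← L → Q — G:chain[blocks]; L:fork[open] ⇒ blocked
  3. S ← G → Q — G:fork[blocks] ⇒ blocked
  4. S ← F → Q — F:fork[blocks] ⇒ blocked
Since every path is blocked, d-separation holds.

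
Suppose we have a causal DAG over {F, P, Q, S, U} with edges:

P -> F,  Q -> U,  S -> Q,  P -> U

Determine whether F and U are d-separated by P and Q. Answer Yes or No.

Yes

There is one path between F and U:
Path 1: F ← P → U
  P is a fork here and P is conditioned on, so the path is blocked at P.
Since every path is blocked, d-separation holds.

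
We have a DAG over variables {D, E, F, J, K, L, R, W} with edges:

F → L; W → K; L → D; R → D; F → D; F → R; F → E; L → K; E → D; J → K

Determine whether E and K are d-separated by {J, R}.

There are 6 undirected paths between E and K; checking each against the conditioning set {J, R}:
  1. E ← F → R → D ← L → K — F:fork[open]; R:chain[blocks]; D:collider[blocks]; L:fork[open] ⇒ blocked
  2. E ← F → D ← L → K — F:fork[open]; D:collider[blocks]; L:fork[open] ⇒ blocked
  3. E ← F → L → K — F:fork[open]; L:chain[open] ⇒ active
  4. E → D ← F → L → K — D:collider[blocks]; F:fork[open]; L:chain[open] ⇒ blocked
  5. E → D ← R ← F → L → K — D:collider[blocks]; R:chain[blocks]; F:fork[open]; L:chain[open] ⇒ blocked
  6. E → D ← L → K — D:collider[blocks]; L:fork[open] ⇒ blocked
At least one path is unblocked, so d-separation fails.

No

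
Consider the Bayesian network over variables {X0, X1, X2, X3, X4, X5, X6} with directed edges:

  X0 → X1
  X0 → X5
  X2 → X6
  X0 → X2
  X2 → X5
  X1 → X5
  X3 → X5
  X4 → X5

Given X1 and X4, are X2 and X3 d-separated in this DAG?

Yes

3 paths connect X2 and X3; each must be blocked for d-separation to hold:
  1. X2 ← X0 → X5 ← X3 — X0:fork[open]; X5:collider[blocks] ⇒ blocked
  2. X2 ← X0 → X1 → X5 ← X3 — X0:fork[open]; X1:chain[blocks]; X5:collider[blocks] ⇒ blocked
  3. X2 → X5 ← X3 — X5:collider[blocks] ⇒ blocked
Every path is blocked, so X2 and X3 are d-separated given {X1, X4}.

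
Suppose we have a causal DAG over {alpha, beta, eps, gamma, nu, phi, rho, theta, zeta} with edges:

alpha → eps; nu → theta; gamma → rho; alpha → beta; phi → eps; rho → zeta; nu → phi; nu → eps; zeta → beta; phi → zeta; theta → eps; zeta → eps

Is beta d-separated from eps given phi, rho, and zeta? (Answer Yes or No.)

No — beta and eps are not d-separated given {phi, rho, zeta}.

Enumerating the 5 paths from beta to eps and testing each for blocking by {phi, rho, zeta}:
Path 1: beta ← zeta ← phi ← nu → theta → eps
  zeta is a chain here and zeta is conditioned on, so the path is blocked at zeta.
Path 2: beta ← zeta ← phi ← nu → eps
  zeta is a chain here and zeta is conditioned on, so the path is blocked at zeta.
Path 3: beta ← zeta ← phi → eps
  zeta is a chain here and zeta is conditioned on, so the path is blocked at zeta.
Path 4: beta ← zeta → eps
  zeta is a fork here and zeta is conditioned on, so the path is blocked at zeta.
Path 5: beta ← alpha → eps
  alpha is a fork and alpha is not conditioned on — no node blocks this path, so it is active.
Since the path beta ← alpha → eps is active, beta and eps are not d-separated given {phi, rho, zeta}.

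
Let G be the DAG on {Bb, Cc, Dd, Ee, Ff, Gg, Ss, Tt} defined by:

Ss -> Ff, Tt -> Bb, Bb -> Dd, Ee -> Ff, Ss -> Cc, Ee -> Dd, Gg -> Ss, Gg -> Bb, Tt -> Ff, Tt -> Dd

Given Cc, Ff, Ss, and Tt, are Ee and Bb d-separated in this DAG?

Yes

We examine all 6 paths between Ee and Bb:
  1. Ee → Dd ← Bb — Dd:collider[blocks] ⇒ blocked
  2. Ee → Dd ← Tt → Bb — Dd:collider[blocks]; Tt:fork[blocks] ⇒ blocked
  3. Ee → Dd ← Tt → Ff ← Ss ← Gg → Bb — Dd:collider[blocks]; Tt:fork[blocks]; Ff:collider[open]; Ss:chain[blocks]; Gg:fork[open] ⇒ blocked
  4. Ee → Ff ← Tt → Dd ← Bb — Ff:collider[open]; Tt:fork[blocks]; Dd:collider[blocks] ⇒ blocked
  5. Ee → Ff ← Tt → Bb — Ff:collider[open]; Tt:fork[blocks] ⇒ blocked
  6. Ee → Ff ← Ss ← Gg → Bb — Ff:collider[open]; Ss:chain[blocks]; Gg:fork[open] ⇒ blocked
All paths are blocked; Ee ⊥ Bb | {Cc, Ff, Ss, Tt} holds.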